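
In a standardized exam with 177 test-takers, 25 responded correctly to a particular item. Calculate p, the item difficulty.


Item difficulty p = number correct / total examinees
p = 25 / 177
p = 0.1412

0.1412


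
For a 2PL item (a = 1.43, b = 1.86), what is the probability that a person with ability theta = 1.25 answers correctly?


a*(theta - b) = 1.43 * (1.25 - 1.86) = -0.8723
exp(--0.8723) = 2.3924
P = 1 / (1 + 2.3924)
P = 0.2948

0.2948


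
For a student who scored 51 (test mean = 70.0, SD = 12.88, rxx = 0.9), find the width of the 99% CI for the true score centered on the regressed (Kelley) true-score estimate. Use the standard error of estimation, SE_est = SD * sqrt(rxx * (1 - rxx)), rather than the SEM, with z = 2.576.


True score estimate = 0.9*51 + 0.1*70.0 = 52.9
SE_est = SD * sqrt(rxx * (1 - rxx)) = 12.88 * sqrt(0.9 * 0.1) = 12.88 * sqrt(0.09) = 3.864
CI = T_est +/- z * SE_est, so width = 2 * z * SE_est = 2 * 2.576 * 3.864
Width = 19.9073

19.9073


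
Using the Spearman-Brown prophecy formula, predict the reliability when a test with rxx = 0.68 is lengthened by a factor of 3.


r_new = (n * rxx) / (1 + (n-1) * rxx)
r_new = (3 * 0.68) / (1 + 2 * 0.68)
r_new = 2.04 / 2.36
r_new = 0.8644

0.8644


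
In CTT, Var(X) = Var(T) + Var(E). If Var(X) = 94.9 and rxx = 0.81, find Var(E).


var_true = rxx * var_obs = 0.81 * 94.9 = 76.869
var_error = var_obs - var_true
var_error = 94.9 - 76.869
var_error = 18.031

18.031


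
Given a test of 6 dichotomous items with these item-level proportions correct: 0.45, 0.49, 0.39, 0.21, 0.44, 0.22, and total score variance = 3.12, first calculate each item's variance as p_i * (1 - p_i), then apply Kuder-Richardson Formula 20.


For each item, compute p_i * q_i:
  Item 1: 0.45 * 0.55 = 0.2475
  Item 2: 0.49 * 0.51 = 0.2499
  Item 3: 0.39 * 0.61 = 0.2379
  Item 4: 0.21 * 0.79 = 0.1659
  Item 5: 0.44 * 0.56 = 0.2464
  Item 6: 0.22 * 0.78 = 0.1716
Sum(p_i * q_i) = 0.2475 + 0.2499 + 0.2379 + 0.1659 + 0.2464 + 0.1716 = 1.3192
KR-20 = (k/(k-1)) * (1 - Sum(p_i*q_i) / Var_total)
= (6/5) * (1 - 1.3192/3.12)
= 1.2 * 0.5772
KR-20 = 0.6926

0.6926


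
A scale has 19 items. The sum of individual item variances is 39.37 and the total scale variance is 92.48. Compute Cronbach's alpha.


alpha = (k/(k-1)) * (1 - sum(si^2)/s_total^2)
= (19/18) * (1 - 39.37/92.48)
alpha = 0.6062

0.6062


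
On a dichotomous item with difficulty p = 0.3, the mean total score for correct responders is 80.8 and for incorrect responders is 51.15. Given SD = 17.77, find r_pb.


q = 1 - p = 0.7
rpb = ((M1 - M0) / SD) * sqrt(p * q)
rpb = ((80.8 - 51.15) / 17.77) * sqrt(0.3 * 0.7)
rpb = 0.7646

0.7646


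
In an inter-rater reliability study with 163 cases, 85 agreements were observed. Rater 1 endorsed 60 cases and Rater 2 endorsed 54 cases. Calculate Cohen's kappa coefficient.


P_o = 85/163 = 0.521472
P_e = (60*54 + 103*109) / 26569 = 0.544507
kappa = (P_o - P_e) / (1 - P_e)
kappa = (0.521472 - 0.544507) / (1 - 0.544507)
kappa = -0.0506

-0.0506


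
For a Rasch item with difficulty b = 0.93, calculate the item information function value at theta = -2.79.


P = 1/(1+exp(-(-2.79-0.93))) = 0.0237
I = P*(1-P) = 0.0237 * 0.9763
I = 0.0231

0.0231


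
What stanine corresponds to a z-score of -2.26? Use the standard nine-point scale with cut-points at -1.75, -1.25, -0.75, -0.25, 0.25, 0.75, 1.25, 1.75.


Stanine boundaries: [-1.75, -1.25, -0.75, -0.25, 0.25, 0.75, 1.25, 1.75]
z = -2.26
Check each boundary:
  z < -1.75
  z < -1.25
  z < -0.75
  z < -0.25
  z < 0.25
  z < 0.75
  z < 1.25
  z < 1.75
Highest qualifying boundary gives stanine = 1

1


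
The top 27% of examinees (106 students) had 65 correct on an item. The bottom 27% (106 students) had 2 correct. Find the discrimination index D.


p_upper = 65/106 = 0.6132
p_lower = 2/106 = 0.0189
D = 0.6132 - 0.0189 = 0.5943

0.5943


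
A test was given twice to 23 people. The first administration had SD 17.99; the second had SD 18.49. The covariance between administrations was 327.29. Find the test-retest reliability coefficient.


r = cov(X,Y) / (SD_X * SD_Y)
r = 327.29 / (17.99 * 18.49)
r = 327.29 / 332.6351
r = 0.9839

0.9839


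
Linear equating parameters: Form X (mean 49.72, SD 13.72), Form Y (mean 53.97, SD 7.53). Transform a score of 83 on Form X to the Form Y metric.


slope = SD_Y / SD_X = 7.53 / 13.72 ~ 0.5488
intercept = mean_Y - slope * mean_X = 53.97 - (7.53 / 13.72) * 49.72 ~ 26.682
Y = slope * X + intercept. To avoid rounding drift from the rounded slope/intercept, evaluate the equivalent form Y = mean_Y + SD_Y * (X - mean_X) / SD_X at full precision:
Y = 53.97 + 7.53 * (83 - 49.72) / 13.72
Y = 53.97 + 7.53 * 33.28 / 13.72
Y = 53.97 + 250.5984 / 13.72
Y = 53.97 + 18.2652
Y = 72.2352

72.2352


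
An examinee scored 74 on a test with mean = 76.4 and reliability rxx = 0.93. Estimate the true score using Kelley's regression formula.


T_est = rxx * X + (1 - rxx) * mean
T_est = 0.93 * 74 + 0.07 * 76.4
T_est = 68.82 + 5.348
T_est = 74.168

74.168


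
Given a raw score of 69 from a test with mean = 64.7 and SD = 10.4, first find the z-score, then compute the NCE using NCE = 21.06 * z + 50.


z = (X - mean) / SD = (69 - 64.7) / 10.4
z = 4.3 / 10.4
z = 0.4135
NCE = NCE = 21.06z + 50
Carry z at full precision (z = 4.3 / 10.4) into the conversion:
NCE = 21.06 * (4.3 / 10.4) + 50 = 90.558 / 10.4 + 50
NCE = 8.7075 + 50
NCE = 58.7075

58.7075


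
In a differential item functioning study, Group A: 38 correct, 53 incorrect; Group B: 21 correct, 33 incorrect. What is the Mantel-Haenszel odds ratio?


Odds_A = 38/53 = 0.717
Odds_B = 21/33 = 0.6364
OR = Odds_A / Odds_B = 0.717 / 0.6364
Exactly, OR = (38 * 33) / (53 * 21) = 1254 / 1113
OR = 1.1267

1.1267


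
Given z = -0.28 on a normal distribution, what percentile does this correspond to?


CDF(z) = 0.5 * (1 + erf(z/sqrt(2)))
erf(-0.198) = -0.2205
CDF = 0.3897
Percentile rank = 0.3897 * 100 = 38.97

38.97


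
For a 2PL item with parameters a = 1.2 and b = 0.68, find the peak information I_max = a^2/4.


For 2PL, max info at theta = b = 0.68
I_max = a^2 / 4 = 1.2^2 / 4
= 1.44 / 4
I_max = 0.36

0.36


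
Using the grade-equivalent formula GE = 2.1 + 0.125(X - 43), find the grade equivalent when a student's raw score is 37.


raw - median = 37 - 43 = -6
slope * diff = 0.125 * -6 = -0.75
GE = 2.1 + -0.75
GE = 1.35

1.35


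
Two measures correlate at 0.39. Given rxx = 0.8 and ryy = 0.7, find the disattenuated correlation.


r_corrected = rxy / sqrt(rxx * ryy)
= 0.39 / sqrt(0.8 * 0.7)
= 0.39 / sqrt(0.56)
= 0.39 / 0.748331
r_corrected = 0.5212

0.5212


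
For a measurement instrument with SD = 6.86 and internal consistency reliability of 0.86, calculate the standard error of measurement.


SEM = SD * sqrt(1 - rxx)
SEM = 6.86 * sqrt(1 - 0.86)
SEM = 6.86 * sqrt(0.14) = 6.86 * 0.374166
SEM = 2.5668

2.5668


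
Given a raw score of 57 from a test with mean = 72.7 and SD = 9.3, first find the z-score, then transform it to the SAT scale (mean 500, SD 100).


z = (X - mean) / SD = (57 - 72.7) / 9.3
z = -15.7 / 9.3
z = -1.6882
SAT-scale = SAT = 500 + 100z
Carry z at full precision (z = -15.7 / 9.3) into the conversion:
SAT-scale = 500 + 100 * (-15.7 / 9.3) = 500 + -1570 / 9.3
SAT-scale = 500 + -168.8172
SAT-scale = 331.1828

331.1828


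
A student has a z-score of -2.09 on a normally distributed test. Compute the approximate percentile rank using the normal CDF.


CDF(z) = 0.5 * (1 + erf(z/sqrt(2)))
erf(-1.4779) = -0.9634
CDF = 0.0183
Percentile rank = 0.0183 * 100 = 1.83

1.83


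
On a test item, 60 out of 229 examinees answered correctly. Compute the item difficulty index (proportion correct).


Item difficulty p = number correct / total examinees
p = 60 / 229
p = 0.262

0.262


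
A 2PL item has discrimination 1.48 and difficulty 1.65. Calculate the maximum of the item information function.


For 2PL, max info at theta = b = 1.65
I_max = a^2 / 4 = 1.48^2 / 4
= 2.1904 / 4
I_max = 0.5476

0.5476


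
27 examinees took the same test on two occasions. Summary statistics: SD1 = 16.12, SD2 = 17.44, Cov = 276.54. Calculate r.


r = cov(X,Y) / (SD_X * SD_Y)
r = 276.54 / (16.12 * 17.44)
r = 276.54 / 281.1328
r = 0.9837

0.9837


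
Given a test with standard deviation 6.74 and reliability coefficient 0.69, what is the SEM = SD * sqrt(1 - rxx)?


SEM = SD * sqrt(1 - rxx)
SEM = 6.74 * sqrt(1 - 0.69)
SEM = 6.74 * sqrt(0.31) = 6.74 * 0.556776
SEM = 3.7527

3.7527


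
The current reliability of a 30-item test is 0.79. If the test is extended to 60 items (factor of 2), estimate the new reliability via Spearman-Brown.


r_new = (n * rxx) / (1 + (n-1) * rxx)
r_new = (2 * 0.79) / (1 + 1 * 0.79)
r_new = 1.58 / 1.79
r_new = 0.8827

0.8827


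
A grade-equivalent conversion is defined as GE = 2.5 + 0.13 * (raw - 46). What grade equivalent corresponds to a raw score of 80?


raw - median = 80 - 46 = 34
slope * diff = 0.13 * 34 = 4.42
GE = 2.5 + 4.42
GE = 6.92

6.92


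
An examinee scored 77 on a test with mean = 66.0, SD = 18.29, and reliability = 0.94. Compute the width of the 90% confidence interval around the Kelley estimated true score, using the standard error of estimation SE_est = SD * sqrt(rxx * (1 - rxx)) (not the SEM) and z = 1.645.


True score estimate = 0.94*77 + 0.06*66.0 = 76.34
SE_est = SD * sqrt(rxx * (1 - rxx)) = 18.29 * sqrt(0.94 * 0.06) = 18.29 * sqrt(0.0564) = 4.343634
CI = T_est +/- z * SE_est, so width = 2 * z * SE_est = 2 * 1.645 * 4.343634
Width = 14.2906

14.2906


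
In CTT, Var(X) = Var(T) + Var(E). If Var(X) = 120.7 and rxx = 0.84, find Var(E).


var_true = rxx * var_obs = 0.84 * 120.7 = 101.388
var_error = var_obs - var_true
var_error = 120.7 - 101.388
var_error = 19.312

19.312


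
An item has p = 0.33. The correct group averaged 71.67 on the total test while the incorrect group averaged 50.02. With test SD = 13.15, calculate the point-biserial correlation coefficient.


q = 1 - p = 0.67
rpb = ((M1 - M0) / SD) * sqrt(p * q)
rpb = ((71.67 - 50.02) / 13.15) * sqrt(0.33 * 0.67)
rpb = 0.7742

0.7742


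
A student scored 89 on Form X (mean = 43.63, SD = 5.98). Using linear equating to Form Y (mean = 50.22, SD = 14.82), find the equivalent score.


slope = SD_Y / SD_X = 14.82 / 5.98 ~ 2.4783
intercept = mean_Y - slope * mean_X = 50.22 - (14.82 / 5.98) * 43.63 ~ -57.9065
Y = slope * X + intercept. To avoid rounding drift from the rounded slope/intercept, evaluate the equivalent form Y = mean_Y + SD_Y * (X - mean_X) / SD_X at full precision:
Y = 50.22 + 14.82 * (89 - 43.63) / 5.98
Y = 50.22 + 14.82 * 45.37 / 5.98
Y = 50.22 + 672.3834 / 5.98
Y = 50.22 + 112.4387
Y = 162.6587

162.6587


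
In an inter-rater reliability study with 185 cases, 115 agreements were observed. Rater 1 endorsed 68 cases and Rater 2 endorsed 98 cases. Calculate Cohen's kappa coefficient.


P_o = 115/185 = 0.621622
P_e = (68*98 + 117*87) / 34225 = 0.492126
kappa = (P_o - P_e) / (1 - P_e)
kappa = (0.621622 - 0.492126) / (1 - 0.492126)
kappa = 0.255

0.255


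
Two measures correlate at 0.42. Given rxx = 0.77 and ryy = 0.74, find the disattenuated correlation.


r_corrected = rxy / sqrt(rxx * ryy)
= 0.42 / sqrt(0.77 * 0.74)
= 0.42 / sqrt(0.5698)
= 0.42 / 0.754851
r_corrected = 0.5564

0.5564


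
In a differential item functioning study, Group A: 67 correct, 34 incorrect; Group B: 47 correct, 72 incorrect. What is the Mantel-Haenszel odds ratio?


Odds_A = 67/34 = 1.9706
Odds_B = 47/72 = 0.6528
OR = Odds_A / Odds_B = 1.9706 / 0.6528
Exactly, OR = (67 * 72) / (34 * 47) = 4824 / 1598
OR = 3.0188

3.0188


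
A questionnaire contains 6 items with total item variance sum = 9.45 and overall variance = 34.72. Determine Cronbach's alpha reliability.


alpha = (k/(k-1)) * (1 - sum(si^2)/s_total^2)
= (6/5) * (1 - 9.45/34.72)
alpha = 0.8734

0.8734


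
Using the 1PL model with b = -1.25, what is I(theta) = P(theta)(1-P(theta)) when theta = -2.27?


P = 1/(1+exp(-(-2.27--1.25))) = 0.265
I = P*(1-P) = 0.265 * 0.735
I = 0.1948

0.1948


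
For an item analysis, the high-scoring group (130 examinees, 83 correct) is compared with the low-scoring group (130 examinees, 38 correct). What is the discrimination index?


p_upper = 83/130 = 0.6385
p_lower = 38/130 = 0.2923
D = 0.6385 - 0.2923 = 0.3462

0.3462


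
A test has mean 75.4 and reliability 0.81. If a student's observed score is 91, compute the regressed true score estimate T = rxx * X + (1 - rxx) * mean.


T_est = rxx * X + (1 - rxx) * mean
T_est = 0.81 * 91 + 0.19 * 75.4
T_est = 73.71 + 14.326
T_est = 88.036

88.036


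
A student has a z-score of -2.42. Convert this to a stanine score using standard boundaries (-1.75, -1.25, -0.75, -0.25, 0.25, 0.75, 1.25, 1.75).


Stanine boundaries: [-1.75, -1.25, -0.75, -0.25, 0.25, 0.75, 1.25, 1.75]
z = -2.42
Check each boundary:
  z < -1.75
  z < -1.25
  z < -0.75
  z < -0.25
  z < 0.25
  z < 0.75
  z < 1.25
  z < 1.75
Highest qualifying boundary gives stanine = 1

1


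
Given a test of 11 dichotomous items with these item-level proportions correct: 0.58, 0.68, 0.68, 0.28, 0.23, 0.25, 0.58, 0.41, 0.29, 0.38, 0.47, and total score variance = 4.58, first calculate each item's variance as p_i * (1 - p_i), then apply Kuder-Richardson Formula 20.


For each item, compute p_i * q_i:
  Item 1: 0.58 * 0.42 = 0.2436
  Item 2: 0.68 * 0.32 = 0.2176
  Item 3: 0.68 * 0.32 = 0.2176
  Item 4: 0.28 * 0.72 = 0.2016
  Item 5: 0.23 * 0.77 = 0.1771
  Item 6: 0.25 * 0.75 = 0.1875
  Item 7: 0.58 * 0.42 = 0.2436
  Item 8: 0.41 * 0.59 = 0.2419
  Item 9: 0.29 * 0.71 = 0.2059
  Item 10: 0.38 * 0.62 = 0.2356
  Item 11: 0.47 * 0.53 = 0.2491
Sum(p_i * q_i) = 0.2436 + 0.2176 + 0.2176 + 0.2016 + 0.1771 + 0.1875 + 0.2436 + 0.2419 + 0.2059 + 0.2356 + 0.2491 = 2.4211
KR-20 = (k/(k-1)) * (1 - Sum(p_i*q_i) / Var_total)
= (11/10) * (1 - 2.4211/4.58)
= 1.1 * 0.4714
KR-20 = 0.5185

0.5185


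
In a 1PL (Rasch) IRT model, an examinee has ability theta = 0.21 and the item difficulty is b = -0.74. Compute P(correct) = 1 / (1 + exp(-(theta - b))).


theta - b = 0.21 - -0.74 = 0.95
exp(-(theta - b)) = exp(-0.95) = 0.3867
P = 1 / (1 + 0.3867)
P = 0.7211

0.7211


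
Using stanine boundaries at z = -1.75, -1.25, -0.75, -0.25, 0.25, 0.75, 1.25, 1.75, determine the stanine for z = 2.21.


Stanine boundaries: [-1.75, -1.25, -0.75, -0.25, 0.25, 0.75, 1.25, 1.75]
z = 2.21
Check each boundary:
  z >= -1.75 -> could be stanine 2
  z >= -1.25 -> could be stanine 3
  z >= -0.75 -> could be stanine 4
  z >= -0.25 -> could be stanine 5
  z >= 0.25 -> could be stanine 6
  z >= 0.75 -> could be stanine 7
  z >= 1.25 -> could be stanine 8
  z >= 1.75 -> could be stanine 9
Highest qualifying boundary gives stanine = 9

9


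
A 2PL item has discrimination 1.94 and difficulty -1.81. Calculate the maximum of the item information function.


For 2PL, max info at theta = b = -1.81
I_max = a^2 / 4 = 1.94^2 / 4
= 3.7636 / 4
I_max = 0.9409

0.9409


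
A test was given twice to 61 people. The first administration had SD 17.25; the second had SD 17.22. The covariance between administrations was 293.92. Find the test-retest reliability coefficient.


r = cov(X,Y) / (SD_X * SD_Y)
r = 293.92 / (17.25 * 17.22)
r = 293.92 / 297.045
r = 0.9895

0.9895


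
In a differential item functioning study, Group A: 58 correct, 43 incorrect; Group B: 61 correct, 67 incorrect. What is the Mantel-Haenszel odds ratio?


Odds_A = 58/43 = 1.3488
Odds_B = 61/67 = 0.9104
OR = Odds_A / Odds_B = 1.3488 / 0.9104
Exactly, OR = (58 * 67) / (43 * 61) = 3886 / 2623
OR = 1.4815

1.4815


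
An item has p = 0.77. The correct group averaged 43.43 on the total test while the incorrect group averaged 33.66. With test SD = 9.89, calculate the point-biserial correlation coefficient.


q = 1 - p = 0.23
rpb = ((M1 - M0) / SD) * sqrt(p * q)
rpb = ((43.43 - 33.66) / 9.89) * sqrt(0.77 * 0.23)
rpb = 0.4157

0.4157


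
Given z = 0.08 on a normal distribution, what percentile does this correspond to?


CDF(z) = 0.5 * (1 + erf(z/sqrt(2)))
erf(0.0566) = 0.0638
CDF = 0.5319
Percentile rank = 0.5319 * 100 = 53.19

53.19


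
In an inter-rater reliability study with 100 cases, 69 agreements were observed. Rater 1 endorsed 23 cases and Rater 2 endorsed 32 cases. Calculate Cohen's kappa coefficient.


P_o = 69/100 = 0.69
P_e = (23*32 + 77*68) / 10000 = 0.5972
kappa = (P_o - P_e) / (1 - P_e)
kappa = (0.69 - 0.5972) / (1 - 0.5972)
kappa = 0.2304

0.2304


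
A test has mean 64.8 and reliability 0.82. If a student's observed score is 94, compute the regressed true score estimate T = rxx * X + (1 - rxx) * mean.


T_est = rxx * X + (1 - rxx) * mean
T_est = 0.82 * 94 + 0.18 * 64.8
T_est = 77.08 + 11.664
T_est = 88.744

88.744


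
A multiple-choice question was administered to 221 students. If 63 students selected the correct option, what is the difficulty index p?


Item difficulty p = number correct / total examinees
p = 63 / 221
p = 0.2851

0.2851


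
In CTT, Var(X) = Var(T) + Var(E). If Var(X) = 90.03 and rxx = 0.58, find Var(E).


var_true = rxx * var_obs = 0.58 * 90.03 = 52.2174
var_error = var_obs - var_true
var_error = 90.03 - 52.2174
var_error = 37.8126

37.8126


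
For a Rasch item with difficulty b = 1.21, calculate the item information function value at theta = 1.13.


P = 1/(1+exp(-(1.13-1.21))) = 0.48
I = P*(1-P) = 0.48 * 0.52
I = 0.2496

0.2496


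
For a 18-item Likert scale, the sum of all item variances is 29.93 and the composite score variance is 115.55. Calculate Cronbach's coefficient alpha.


alpha = (k/(k-1)) * (1 - sum(si^2)/s_total^2)
= (18/17) * (1 - 29.93/115.55)
alpha = 0.7846

0.7846


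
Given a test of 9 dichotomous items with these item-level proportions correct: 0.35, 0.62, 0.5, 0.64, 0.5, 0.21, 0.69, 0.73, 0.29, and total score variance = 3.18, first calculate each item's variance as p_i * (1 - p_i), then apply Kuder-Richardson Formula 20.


For each item, compute p_i * q_i:
  Item 1: 0.35 * 0.65 = 0.2275
  Item 2: 0.62 * 0.38 = 0.2356
  Item 3: 0.5 * 0.5 = 0.25
  Item 4: 0.64 * 0.36 = 0.2304
  Item 5: 0.5 * 0.5 = 0.25
  Item 6: 0.21 * 0.79 = 0.1659
  Item 7: 0.69 * 0.31 = 0.2139
  Item 8: 0.73 * 0.27 = 0.1971
  Item 9: 0.29 * 0.71 = 0.2059
Sum(p_i * q_i) = 0.2275 + 0.2356 + 0.25 + 0.2304 + 0.25 + 0.1659 + 0.2139 + 0.1971 + 0.2059 = 1.9763
KR-20 = (k/(k-1)) * (1 - Sum(p_i*q_i) / Var_total)
= (9/8) * (1 - 1.9763/3.18)
= 1.125 * 0.3785
KR-20 = 0.4258

0.4258


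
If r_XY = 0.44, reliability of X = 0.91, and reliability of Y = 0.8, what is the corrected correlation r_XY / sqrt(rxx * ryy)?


r_corrected = rxy / sqrt(rxx * ryy)
= 0.44 / sqrt(0.91 * 0.8)
= 0.44 / sqrt(0.728)
= 0.44 / 0.853229
r_corrected = 0.5157

0.5157


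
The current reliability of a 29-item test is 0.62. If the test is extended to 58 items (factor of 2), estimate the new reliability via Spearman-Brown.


r_new = (n * rxx) / (1 + (n-1) * rxx)
r_new = (2 * 0.62) / (1 + 1 * 0.62)
r_new = 1.24 / 1.62
r_new = 0.7654

0.7654


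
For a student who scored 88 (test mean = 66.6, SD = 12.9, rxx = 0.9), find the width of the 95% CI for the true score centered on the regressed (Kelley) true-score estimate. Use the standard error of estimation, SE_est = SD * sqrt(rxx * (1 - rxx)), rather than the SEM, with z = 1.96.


True score estimate = 0.9*88 + 0.1*66.6 = 85.86
SE_est = SD * sqrt(rxx * (1 - rxx)) = 12.9 * sqrt(0.9 * 0.1) = 12.9 * sqrt(0.09) = 3.87
CI = T_est +/- z * SE_est, so width = 2 * z * SE_est = 2 * 1.96 * 3.87
Width = 15.1704

15.1704


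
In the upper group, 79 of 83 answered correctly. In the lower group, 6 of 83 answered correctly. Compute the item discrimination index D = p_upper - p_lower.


p_upper = 79/83 = 0.9518
p_lower = 6/83 = 0.0723
D = 0.9518 - 0.0723 = 0.8795

0.8795


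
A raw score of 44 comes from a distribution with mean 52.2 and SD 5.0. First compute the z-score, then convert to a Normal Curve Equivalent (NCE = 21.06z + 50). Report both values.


z = (X - mean) / SD = (44 - 52.2) / 5.0
z = -8.2 / 5.0
z = -1.64
NCE = NCE = 21.06z + 50
Carry z at full precision (z = -8.2 / 5.0) into the conversion:
NCE = 21.06 * (-8.2 / 5.0) + 50 = -172.692 / 5.0 + 50
NCE = -34.5384 + 50
NCE = 15.4616

15.4616


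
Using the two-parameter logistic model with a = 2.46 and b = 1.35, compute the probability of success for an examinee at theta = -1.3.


a*(theta - b) = 2.46 * (-1.3 - 1.35) = -6.519
exp(--6.519) = 677.9001
P = 1 / (1 + 677.9001)
P = 0.0015

0.0015


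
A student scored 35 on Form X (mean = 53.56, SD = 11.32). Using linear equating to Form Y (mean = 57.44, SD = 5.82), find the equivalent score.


slope = SD_Y / SD_X = 5.82 / 11.32 ~ 0.5141
intercept = mean_Y - slope * mean_X = 57.44 - (5.82 / 11.32) * 53.56 ~ 29.903
Y = slope * X + intercept. To avoid rounding drift from the rounded slope/intercept, evaluate the equivalent form Y = mean_Y + SD_Y * (X - mean_X) / SD_X at full precision:
Y = 57.44 + 5.82 * (35 - 53.56) / 11.32
Y = 57.44 - 5.82 * 18.56 / 11.32
Y = 57.44 - 108.0192 / 11.32
Y = 57.44 - 9.5423
Y = 47.8977

47.8977


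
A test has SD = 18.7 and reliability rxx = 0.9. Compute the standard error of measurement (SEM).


SEM = SD * sqrt(1 - rxx)
SEM = 18.7 * sqrt(1 - 0.9)
SEM = 18.7 * sqrt(0.1) = 18.7 * 0.316228
SEM = 5.9135

5.9135


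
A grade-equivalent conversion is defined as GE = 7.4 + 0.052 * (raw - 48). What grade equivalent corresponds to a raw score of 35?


raw - median = 35 - 48 = -13
slope * diff = 0.052 * -13 = -0.676
GE = 7.4 + -0.676
GE = 6.724

6.724


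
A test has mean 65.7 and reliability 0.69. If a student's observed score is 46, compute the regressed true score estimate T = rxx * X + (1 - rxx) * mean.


T_est = rxx * X + (1 - rxx) * mean
T_est = 0.69 * 46 + 0.31 * 65.7
T_est = 31.74 + 20.367
T_est = 52.107

52.107


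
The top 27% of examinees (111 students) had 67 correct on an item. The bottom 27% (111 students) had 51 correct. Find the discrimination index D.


p_upper = 67/111 = 0.6036
p_lower = 51/111 = 0.4595
D = 0.6036 - 0.4595 = 0.1441

0.1441


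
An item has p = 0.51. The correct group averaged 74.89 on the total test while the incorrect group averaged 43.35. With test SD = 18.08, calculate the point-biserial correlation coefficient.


q = 1 - p = 0.49
rpb = ((M1 - M0) / SD) * sqrt(p * q)
rpb = ((74.89 - 43.35) / 18.08) * sqrt(0.51 * 0.49)
rpb = 0.8721

0.8721


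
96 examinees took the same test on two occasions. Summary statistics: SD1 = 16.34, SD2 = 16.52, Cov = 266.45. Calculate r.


r = cov(X,Y) / (SD_X * SD_Y)
r = 266.45 / (16.34 * 16.52)
r = 266.45 / 269.9368
r = 0.9871

0.9871


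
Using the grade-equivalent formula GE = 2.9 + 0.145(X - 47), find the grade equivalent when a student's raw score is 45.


raw - median = 45 - 47 = -2
slope * diff = 0.145 * -2 = -0.29
GE = 2.9 + -0.29
GE = 2.61

2.61


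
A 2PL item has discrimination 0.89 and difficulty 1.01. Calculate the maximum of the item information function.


For 2PL, max info at theta = b = 1.01
I_max = a^2 / 4 = 0.89^2 / 4
= 0.7921 / 4
I_max = 0.198

0.198


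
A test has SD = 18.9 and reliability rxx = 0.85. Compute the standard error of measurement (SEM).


SEM = SD * sqrt(1 - rxx)
SEM = 18.9 * sqrt(1 - 0.85)
SEM = 18.9 * sqrt(0.15) = 18.9 * 0.387298
SEM = 7.3199

7.3199


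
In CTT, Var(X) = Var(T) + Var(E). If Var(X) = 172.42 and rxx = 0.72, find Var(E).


var_true = rxx * var_obs = 0.72 * 172.42 = 124.1424
var_error = var_obs - var_true
var_error = 172.42 - 124.1424
var_error = 48.2776

48.2776


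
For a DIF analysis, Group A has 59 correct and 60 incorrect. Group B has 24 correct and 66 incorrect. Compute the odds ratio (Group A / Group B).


Odds_A = 59/60 = 0.9833
Odds_B = 24/66 = 0.3636
OR = Odds_A / Odds_B = 0.9833 / 0.3636
Exactly, OR = (59 * 66) / (60 * 24) = 3894 / 1440
OR = 2.7042

2.7042


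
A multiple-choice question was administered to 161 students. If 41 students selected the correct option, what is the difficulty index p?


Item difficulty p = number correct / total examinees
p = 41 / 161
p = 0.2547

0.2547


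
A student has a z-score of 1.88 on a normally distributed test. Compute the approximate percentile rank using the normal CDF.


CDF(z) = 0.5 * (1 + erf(z/sqrt(2)))
erf(1.3294) = 0.9399
CDF = 0.9699
Percentile rank = 0.9699 * 100 = 96.99

96.99


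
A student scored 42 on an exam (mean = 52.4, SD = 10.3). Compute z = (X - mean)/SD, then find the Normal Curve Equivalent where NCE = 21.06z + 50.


z = (X - mean) / SD = (42 - 52.4) / 10.3
z = -10.4 / 10.3
z = -1.0097
NCE = NCE = 21.06z + 50
Carry z at full precision (z = -10.4 / 10.3) into the conversion:
NCE = 21.06 * (-10.4 / 10.3) + 50 = -219.024 / 10.3 + 50
NCE = -21.2645 + 50
NCE = 28.7355

28.7355


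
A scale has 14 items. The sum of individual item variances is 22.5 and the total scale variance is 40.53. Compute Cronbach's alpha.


alpha = (k/(k-1)) * (1 - sum(si^2)/s_total^2)
= (14/13) * (1 - 22.5/40.53)
alpha = 0.4791

0.4791


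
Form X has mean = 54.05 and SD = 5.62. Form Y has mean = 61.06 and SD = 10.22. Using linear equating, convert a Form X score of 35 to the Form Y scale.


slope = SD_Y / SD_X = 10.22 / 5.62 ~ 1.8185
intercept = mean_Y - slope * mean_X = 61.06 - (10.22 / 5.62) * 54.05 ~ -37.2302
Y = slope * X + intercept. To avoid rounding drift from the rounded slope/intercept, evaluate the equivalent form Y = mean_Y + SD_Y * (X - mean_X) / SD_X at full precision:
Y = 61.06 + 10.22 * (35 - 54.05) / 5.62
Y = 61.06 - 10.22 * 19.05 / 5.62
Y = 61.06 - 194.691 / 5.62
Y = 61.06 - 34.6425
Y = 26.4175

26.4175


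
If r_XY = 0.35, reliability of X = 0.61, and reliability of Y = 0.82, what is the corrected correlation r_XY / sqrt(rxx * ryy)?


r_corrected = rxy / sqrt(rxx * ryy)
= 0.35 / sqrt(0.61 * 0.82)
= 0.35 / sqrt(0.5002)
= 0.35 / 0.707248
r_corrected = 0.4949

0.4949


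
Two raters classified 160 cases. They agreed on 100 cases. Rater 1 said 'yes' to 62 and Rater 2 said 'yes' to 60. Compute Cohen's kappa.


P_o = 100/160 = 0.625
P_e = (62*60 + 98*100) / 25600 = 0.528125
kappa = (P_o - P_e) / (1 - P_e)
kappa = (0.625 - 0.528125) / (1 - 0.528125)
kappa = 0.2053

0.2053


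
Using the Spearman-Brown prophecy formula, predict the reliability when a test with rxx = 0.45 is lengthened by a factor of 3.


r_new = (n * rxx) / (1 + (n-1) * rxx)
r_new = (3 * 0.45) / (1 + 2 * 0.45)
r_new = 1.35 / 1.9
r_new = 0.7105

0.7105


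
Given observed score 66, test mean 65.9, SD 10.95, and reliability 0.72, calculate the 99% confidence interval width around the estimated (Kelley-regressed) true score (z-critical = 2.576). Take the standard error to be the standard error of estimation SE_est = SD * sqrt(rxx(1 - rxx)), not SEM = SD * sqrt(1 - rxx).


True score estimate = 0.72*66 + 0.28*65.9 = 65.972
SE_est = SD * sqrt(rxx * (1 - rxx)) = 10.95 * sqrt(0.72 * 0.28) = 10.95 * sqrt(0.2016) = 4.916538
CI = T_est +/- z * SE_est, so width = 2 * z * SE_est = 2 * 2.576 * 4.916538
Width = 25.33

25.33


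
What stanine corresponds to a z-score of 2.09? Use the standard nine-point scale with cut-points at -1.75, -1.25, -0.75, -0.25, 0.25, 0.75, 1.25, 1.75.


Stanine boundaries: [-1.75, -1.25, -0.75, -0.25, 0.25, 0.75, 1.25, 1.75]
z = 2.09
Check each boundary:
  z >= -1.75 -> could be stanine 2
  z >= -1.25 -> could be stanine 3
  z >= -0.75 -> could be stanine 4
  z >= -0.25 -> could be stanine 5
  z >= 0.25 -> could be stanine 6
  z >= 0.75 -> could be stanine 7
  z >= 1.25 -> could be stanine 8
  z >= 1.75 -> could be stanine 9
Highest qualifying boundary gives stanine = 9

9


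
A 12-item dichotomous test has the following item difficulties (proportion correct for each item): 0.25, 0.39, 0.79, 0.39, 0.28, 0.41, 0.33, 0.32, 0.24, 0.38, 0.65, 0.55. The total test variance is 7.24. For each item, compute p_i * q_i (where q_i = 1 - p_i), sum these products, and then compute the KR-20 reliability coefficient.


For each item, compute p_i * q_i:
  Item 1: 0.25 * 0.75 = 0.1875
  Item 2: 0.39 * 0.61 = 0.2379
  Item 3: 0.79 * 0.21 = 0.1659
  Item 4: 0.39 * 0.61 = 0.2379
  Item 5: 0.28 * 0.72 = 0.2016
  Item 6: 0.41 * 0.59 = 0.2419
  Item 7: 0.33 * 0.67 = 0.2211
  Item 8: 0.32 * 0.68 = 0.2176
  Item 9: 0.24 * 0.76 = 0.1824
  Item 10: 0.38 * 0.62 = 0.2356
  Item 11: 0.65 * 0.35 = 0.2275
  Item 12: 0.55 * 0.45 = 0.2475
Sum(p_i * q_i) = 0.1875 + 0.2379 + 0.1659 + 0.2379 + 0.2016 + 0.2419 + 0.2211 + 0.2176 + 0.1824 + 0.2356 + 0.2275 + 0.2475 = 2.6044
KR-20 = (k/(k-1)) * (1 - Sum(p_i*q_i) / Var_total)
= (12/11) * (1 - 2.6044/7.24)
= 1.0909 * 0.6403
KR-20 = 0.6985

0.6985


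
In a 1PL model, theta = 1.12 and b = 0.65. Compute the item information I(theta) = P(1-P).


P = 1/(1+exp(-(1.12-0.65))) = 0.6154
I = P*(1-P) = 0.6154 * 0.3846
I = 0.2367

0.2367


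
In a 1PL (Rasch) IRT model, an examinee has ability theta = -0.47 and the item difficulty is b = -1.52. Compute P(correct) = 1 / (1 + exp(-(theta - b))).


theta - b = -0.47 - -1.52 = 1.05
exp(-(theta - b)) = exp(-1.05) = 0.3499
P = 1 / (1 + 0.3499)
P = 0.7408

0.7408


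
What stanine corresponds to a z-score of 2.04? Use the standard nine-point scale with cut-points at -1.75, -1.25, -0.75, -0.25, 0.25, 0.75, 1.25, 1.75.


Stanine boundaries: [-1.75, -1.25, -0.75, -0.25, 0.25, 0.75, 1.25, 1.75]
z = 2.04
Check each boundary:
  z >= -1.75 -> could be stanine 2
  z >= -1.25 -> could be stanine 3
  z >= -0.75 -> could be stanine 4
  z >= -0.25 -> could be stanine 5
  z >= 0.25 -> could be stanine 6
  z >= 0.75 -> could be stanine 7
  z >= 1.25 -> could be stanine 8
  z >= 1.75 -> could be stanine 9
Highest qualifying boundary gives stanine = 9

9


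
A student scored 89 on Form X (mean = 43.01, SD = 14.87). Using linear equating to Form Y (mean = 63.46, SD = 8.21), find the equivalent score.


slope = SD_Y / SD_X = 8.21 / 14.87 ~ 0.5521
intercept = mean_Y - slope * mean_X = 63.46 - (8.21 / 14.87) * 43.01 ~ 39.7134
Y = slope * X + intercept. To avoid rounding drift from the rounded slope/intercept, evaluate the equivalent form Y = mean_Y + SD_Y * (X - mean_X) / SD_X at full precision:
Y = 63.46 + 8.21 * (89 - 43.01) / 14.87
Y = 63.46 + 8.21 * 45.99 / 14.87
Y = 63.46 + 377.5779 / 14.87
Y = 63.46 + 25.3919
Y = 88.8519

88.8519


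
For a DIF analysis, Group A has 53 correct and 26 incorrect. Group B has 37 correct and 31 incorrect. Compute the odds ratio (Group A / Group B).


Odds_A = 53/26 = 2.0385
Odds_B = 37/31 = 1.1935
OR = Odds_A / Odds_B = 2.0385 / 1.1935
Exactly, OR = (53 * 31) / (26 * 37) = 1643 / 962
OR = 1.7079

1.7079


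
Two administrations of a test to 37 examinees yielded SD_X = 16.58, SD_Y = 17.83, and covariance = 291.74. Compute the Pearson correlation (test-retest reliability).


r = cov(X,Y) / (SD_X * SD_Y)
r = 291.74 / (16.58 * 17.83)
r = 291.74 / 295.6214
r = 0.9869

0.9869


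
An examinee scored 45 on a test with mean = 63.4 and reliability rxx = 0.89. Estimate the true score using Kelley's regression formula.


T_est = rxx * X + (1 - rxx) * mean
T_est = 0.89 * 45 + 0.11 * 63.4
T_est = 40.05 + 6.974
T_est = 47.024

47.024


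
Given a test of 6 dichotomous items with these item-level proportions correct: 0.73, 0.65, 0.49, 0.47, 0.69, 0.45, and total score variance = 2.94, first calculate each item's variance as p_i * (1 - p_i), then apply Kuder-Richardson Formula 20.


For each item, compute p_i * q_i:
  Item 1: 0.73 * 0.27 = 0.1971
  Item 2: 0.65 * 0.35 = 0.2275
  Item 3: 0.49 * 0.51 = 0.2499
  Item 4: 0.47 * 0.53 = 0.2491
  Item 5: 0.69 * 0.31 = 0.2139
  Item 6: 0.45 * 0.55 = 0.2475
Sum(p_i * q_i) = 0.1971 + 0.2275 + 0.2499 + 0.2491 + 0.2139 + 0.2475 = 1.385
KR-20 = (k/(k-1)) * (1 - Sum(p_i*q_i) / Var_total)
= (6/5) * (1 - 1.385/2.94)
= 1.2 * 0.5289
KR-20 = 0.6347

0.6347


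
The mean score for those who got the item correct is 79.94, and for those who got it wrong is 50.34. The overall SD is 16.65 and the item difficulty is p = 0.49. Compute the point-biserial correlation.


q = 1 - p = 0.51
rpb = ((M1 - M0) / SD) * sqrt(p * q)
rpb = ((79.94 - 50.34) / 16.65) * sqrt(0.49 * 0.51)
rpb = 0.8887

0.8887


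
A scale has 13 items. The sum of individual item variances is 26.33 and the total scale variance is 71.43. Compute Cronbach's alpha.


alpha = (k/(k-1)) * (1 - sum(si^2)/s_total^2)
= (13/12) * (1 - 26.33/71.43)
alpha = 0.684

0.684


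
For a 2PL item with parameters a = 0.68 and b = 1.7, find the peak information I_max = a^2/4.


For 2PL, max info at theta = b = 1.7
I_max = a^2 / 4 = 0.68^2 / 4
= 0.4624 / 4
I_max = 0.1156

0.1156


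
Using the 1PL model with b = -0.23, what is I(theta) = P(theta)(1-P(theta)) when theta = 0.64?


P = 1/(1+exp(-(0.64--0.23))) = 0.7047
I = P*(1-P) = 0.7047 * 0.2953
I = 0.2081

0.2081


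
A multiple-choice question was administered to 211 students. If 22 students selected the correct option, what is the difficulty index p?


Item difficulty p = number correct / total examinees
p = 22 / 211
p = 0.1043

0.1043


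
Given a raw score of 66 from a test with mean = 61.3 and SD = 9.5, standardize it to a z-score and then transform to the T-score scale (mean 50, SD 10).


z = (X - mean) / SD = (66 - 61.3) / 9.5
z = 4.7 / 9.5
z = 0.4947
T-score = T = 50 + 10z
Carry z at full precision (z = 4.7 / 9.5) into the conversion:
T-score = 50 + 10 * (4.7 / 9.5) = 50 + 47 / 9.5
T-score = 50 + 4.9474
T-score = 54.9474

54.9474


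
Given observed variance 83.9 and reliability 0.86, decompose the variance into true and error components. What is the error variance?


var_true = rxx * var_obs = 0.86 * 83.9 = 72.154
var_error = var_obs - var_true
var_error = 83.9 - 72.154
var_error = 11.746

11.746


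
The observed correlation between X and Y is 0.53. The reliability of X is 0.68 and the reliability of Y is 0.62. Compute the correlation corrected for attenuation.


r_corrected = rxy / sqrt(rxx * ryy)
= 0.53 / sqrt(0.68 * 0.62)
= 0.53 / sqrt(0.4216)
= 0.53 / 0.649307
r_corrected = 0.8163

0.8163


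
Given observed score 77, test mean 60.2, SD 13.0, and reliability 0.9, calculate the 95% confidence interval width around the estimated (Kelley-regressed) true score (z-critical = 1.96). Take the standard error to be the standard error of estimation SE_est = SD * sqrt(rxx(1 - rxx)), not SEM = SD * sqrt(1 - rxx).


True score estimate = 0.9*77 + 0.1*60.2 = 75.32
SE_est = SD * sqrt(rxx * (1 - rxx)) = 13.0 * sqrt(0.9 * 0.1) = 13.0 * sqrt(0.09) = 3.9
CI = T_est +/- z * SE_est, so width = 2 * z * SE_est = 2 * 1.96 * 3.9
Width = 15.288

15.288


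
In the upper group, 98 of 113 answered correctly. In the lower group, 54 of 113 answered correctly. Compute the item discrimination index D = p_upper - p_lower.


p_upper = 98/113 = 0.8673
p_lower = 54/113 = 0.4779
D = 0.8673 - 0.4779 = 0.3894

0.3894


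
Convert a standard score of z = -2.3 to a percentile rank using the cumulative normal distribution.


CDF(z) = 0.5 * (1 + erf(z/sqrt(2)))
erf(-1.6263) = -0.9786
CDF = 0.0107
Percentile rank = 0.0107 * 100 = 1.07

1.07


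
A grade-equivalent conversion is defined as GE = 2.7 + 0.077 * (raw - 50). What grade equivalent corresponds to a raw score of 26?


raw - median = 26 - 50 = -24
slope * diff = 0.077 * -24 = -1.848
GE = 2.7 + -1.848
GE = 0.852

0.852


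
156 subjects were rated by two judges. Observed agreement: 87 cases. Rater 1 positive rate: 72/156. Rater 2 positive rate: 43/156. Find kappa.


P_o = 87/156 = 0.557692
P_e = (72*43 + 84*113) / 24336 = 0.517258
kappa = (P_o - P_e) / (1 - P_e)
kappa = (0.557692 - 0.517258) / (1 - 0.517258)
kappa = 0.0838

0.0838


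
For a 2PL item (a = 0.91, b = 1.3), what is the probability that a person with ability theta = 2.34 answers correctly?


a*(theta - b) = 0.91 * (2.34 - 1.3) = 0.9464
exp(-0.9464) = 0.3881
P = 1 / (1 + 0.3881)
P = 0.7204

0.7204


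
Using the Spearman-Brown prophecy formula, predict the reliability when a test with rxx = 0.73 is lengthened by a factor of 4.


r_new = (n * rxx) / (1 + (n-1) * rxx)
r_new = (4 * 0.73) / (1 + 3 * 0.73)
r_new = 2.92 / 3.19
r_new = 0.9154

0.9154


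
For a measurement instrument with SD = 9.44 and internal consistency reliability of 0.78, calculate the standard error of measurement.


SEM = SD * sqrt(1 - rxx)
SEM = 9.44 * sqrt(1 - 0.78)
SEM = 9.44 * sqrt(0.22) = 9.44 * 0.469042
SEM = 4.4278

4.4278


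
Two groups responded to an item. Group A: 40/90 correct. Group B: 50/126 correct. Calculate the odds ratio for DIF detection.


Odds_A = 40/50 = 0.8
Odds_B = 50/76 = 0.6579
OR = Odds_A / Odds_B = 0.8 / 0.6579
Exactly, OR = (40 * 76) / (50 * 50) = 3040 / 2500
OR = 1.216

1.216


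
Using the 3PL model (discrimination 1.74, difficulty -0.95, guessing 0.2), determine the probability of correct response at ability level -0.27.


logit = 1.74*(-0.27 - -0.95) = 1.1832
P* = 1/(1 + exp(-1.1832)) = 0.7655
P = 0.2 + (1 - 0.2) * 0.7655
P = 0.8124

0.8124


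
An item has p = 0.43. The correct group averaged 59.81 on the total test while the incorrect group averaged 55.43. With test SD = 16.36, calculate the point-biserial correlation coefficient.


q = 1 - p = 0.57
rpb = ((M1 - M0) / SD) * sqrt(p * q)
rpb = ((59.81 - 55.43) / 16.36) * sqrt(0.43 * 0.57)
rpb = 0.1325

0.1325


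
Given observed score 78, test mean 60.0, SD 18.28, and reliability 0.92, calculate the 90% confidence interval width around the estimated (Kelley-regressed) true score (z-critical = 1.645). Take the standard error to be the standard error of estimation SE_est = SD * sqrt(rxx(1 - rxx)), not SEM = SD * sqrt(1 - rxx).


True score estimate = 0.92*78 + 0.08*60.0 = 76.56
SE_est = SD * sqrt(rxx * (1 - rxx)) = 18.28 * sqrt(0.92 * 0.08) = 18.28 * sqrt(0.0736) = 4.95924
CI = T_est +/- z * SE_est, so width = 2 * z * SE_est = 2 * 1.645 * 4.95924
Width = 16.3159

16.3159


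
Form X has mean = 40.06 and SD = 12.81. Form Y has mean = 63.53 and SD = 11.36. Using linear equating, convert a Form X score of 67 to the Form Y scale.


slope = SD_Y / SD_X = 11.36 / 12.81 ~ 0.8868
intercept = mean_Y - slope * mean_X = 63.53 - (11.36 / 12.81) * 40.06 ~ 28.0045
Y = slope * X + intercept. To avoid rounding drift from the rounded slope/intercept, evaluate the equivalent form Y = mean_Y + SD_Y * (X - mean_X) / SD_X at full precision:
Y = 63.53 + 11.36 * (67 - 40.06) / 12.81
Y = 63.53 + 11.36 * 26.94 / 12.81
Y = 63.53 + 306.0384 / 12.81
Y = 63.53 + 23.8906
Y = 87.4206

87.4206


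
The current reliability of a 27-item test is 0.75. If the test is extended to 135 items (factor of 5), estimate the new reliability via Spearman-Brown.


r_new = (n * rxx) / (1 + (n-1) * rxx)
r_new = (5 * 0.75) / (1 + 4 * 0.75)
r_new = 3.75 / 4.0
r_new = 0.9375

0.9375


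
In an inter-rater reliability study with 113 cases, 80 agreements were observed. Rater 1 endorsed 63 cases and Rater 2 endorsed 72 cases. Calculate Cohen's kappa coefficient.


P_o = 80/113 = 0.707965
P_e = (63*72 + 50*41) / 12769 = 0.51578
kappa = (P_o - P_e) / (1 - P_e)
kappa = (0.707965 - 0.51578) / (1 - 0.51578)
kappa = 0.3969

0.3969


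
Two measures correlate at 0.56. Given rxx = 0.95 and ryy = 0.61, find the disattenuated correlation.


r_corrected = rxy / sqrt(rxx * ryy)
= 0.56 / sqrt(0.95 * 0.61)
= 0.56 / sqrt(0.5795)
= 0.56 / 0.761249
r_corrected = 0.7356

0.7356


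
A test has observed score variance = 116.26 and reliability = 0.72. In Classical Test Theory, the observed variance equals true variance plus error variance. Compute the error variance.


var_true = rxx * var_obs = 0.72 * 116.26 = 83.7072
var_error = var_obs - var_true
var_error = 116.26 - 83.7072
var_error = 32.5528

32.5528


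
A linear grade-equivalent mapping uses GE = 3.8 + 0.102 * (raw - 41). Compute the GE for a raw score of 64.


raw - median = 64 - 41 = 23
slope * diff = 0.102 * 23 = 2.346
GE = 3.8 + 2.346
GE = 6.146

6.146
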